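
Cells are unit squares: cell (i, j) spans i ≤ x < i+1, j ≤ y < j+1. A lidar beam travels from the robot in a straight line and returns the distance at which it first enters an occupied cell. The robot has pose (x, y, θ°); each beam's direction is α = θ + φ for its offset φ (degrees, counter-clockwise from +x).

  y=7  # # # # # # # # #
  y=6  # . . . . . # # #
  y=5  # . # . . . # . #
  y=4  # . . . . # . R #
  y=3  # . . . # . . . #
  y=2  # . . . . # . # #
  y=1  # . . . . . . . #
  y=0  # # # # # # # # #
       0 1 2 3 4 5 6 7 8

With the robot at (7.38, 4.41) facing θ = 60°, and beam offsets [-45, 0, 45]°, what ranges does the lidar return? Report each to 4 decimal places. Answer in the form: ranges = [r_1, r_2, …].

beam 1: φ=-45°, α=15°
  d=(0.9659,0.2588)  start (7,4)  tX=0.6419 tY=2.2796  stride 1/|dx|=1.0353 1/|dy|=3.8637
    cross x-line → (8,4), t=0.6419 (wall)
  → r_1 = 0.6419
beam 2: φ=0°, α=60°
  d=(0.5000,0.8660)  start (7,4)  tX=1.2400 tY=0.6813  stride 1/|dx|=2.0000 1/|dy|=1.1547
    cross y-line → (7,5), t=0.6813
    cross x-line → (8,5), t=1.2400 (wall)
  → r_2 = 1.2400
beam 3: φ=45°, α=105°
  d=(-0.2588,0.9659)  start (7,4)  tX=1.4682 tY=0.6108  stride 1/|dx|=3.8637 1/|dy|=1.0353
    cross y-line → (7,5), t=0.6108
    cross x-line → (6,5), t=1.4682 (wall)
  → r_3 = 1.4682

ranges = [0.6419, 1.2400, 1.4682]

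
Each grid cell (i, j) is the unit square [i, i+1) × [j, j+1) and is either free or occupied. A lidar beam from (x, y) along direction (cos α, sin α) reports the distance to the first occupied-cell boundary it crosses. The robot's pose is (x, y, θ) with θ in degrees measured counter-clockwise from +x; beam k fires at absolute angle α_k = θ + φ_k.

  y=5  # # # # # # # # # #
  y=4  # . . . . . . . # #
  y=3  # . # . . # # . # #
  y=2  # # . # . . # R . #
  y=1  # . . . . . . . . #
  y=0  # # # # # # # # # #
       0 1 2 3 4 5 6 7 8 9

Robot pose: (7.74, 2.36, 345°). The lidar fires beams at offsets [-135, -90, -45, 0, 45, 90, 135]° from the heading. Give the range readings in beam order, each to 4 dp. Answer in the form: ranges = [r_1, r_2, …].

beam 1: φ=-135°, α=210°
  dir = (cos 210°, sin 210°) = (-0.8660, -0.5000); from cell (7,2)
  next x-line at t=0.8545, next y-line at t=0.7200; Δt_x=1.1547, Δt_y=2.0000
    y: enter (7,1) at t=0.7200
    x: enter (6,1) at t=0.8545
    x: enter (5,1) at t=2.0092
    y: enter (5,0) at t=2.7200 ← occupied
  → r_1 = 2.7200
beam 2: φ=-90°, α=255°
  dir = (cos 255°, sin 255°) = (-0.2588, -0.9659); from cell (7,2)
  next x-line at t=2.8591, next y-line at t=0.3727; Δt_x=3.8637, Δt_y=1.0353
    y: enter (7,1) at t=0.3727
    y: enter (7,0) at t=1.4080 ← occupied
  → r_2 = 1.4080
beam 3: φ=-45°, α=300°
  dir = (cos 300°, sin 300°) = (0.5000, -0.8660); from cell (7,2)
  next x-line at t=0.5200, next y-line at t=0.4157; Δt_x=2.0000, Δt_y=1.1547
    y: enter (7,1) at t=0.4157
    x: enter (8,1) at t=0.5200
    y: enter (8,0) at t=1.5704 ← occupied
  → r_3 = 1.5704
beam 4: φ=0°, α=345°
  dir = (cos 345°, sin 345°) = (0.9659, -0.2588); from cell (7,2)
  next x-line at t=0.2692, next y-line at t=1.3909; Δt_x=1.0353, Δt_y=3.8637
    x: enter (8,2) at t=0.2692
    x: enter (9,2) at t=1.3044 ← occupied
  → r_4 = 1.3044
beam 5: φ=45°, α=30°
  dir = (cos 30°, sin 30°) = (0.8660, 0.5000); from cell (7,2)
  next x-line at t=0.3002, next y-line at t=1.2800; Δt_x=1.1547, Δt_y=2.0000
    x: enter (8,2) at t=0.3002
    y: enter (8,3) at t=1.2800 ← occupied
  → r_5 = 1.2800
beam 6: φ=90°, α=75°
  dir = (cos 75°, sin 75°) = (0.2588, 0.9659); from cell (7,2)
  next x-line at t=1.0046, next y-line at t=0.6626; Δt_x=3.8637, Δt_y=1.0353
    y: enter (7,3) at t=0.6626
    x: enter (8,3) at t=1.0046 ← occupied
  → r_6 = 1.0046
beam 7: φ=135°, α=120°
  dir = (cos 120°, sin 120°) = (-0.5000, 0.8660); from cell (7,2)
  next x-line at t=1.4800, next y-line at t=0.7390; Δt_x=2.0000, Δt_y=1.1547
    y: enter (7,3) at t=0.7390
    x: enter (6,3) at t=1.4800 ← occupied
  → r_7 = 1.4800

ranges = [2.7200, 1.4080, 1.5704, 1.3044, 1.2800, 1.0046, 1.4800]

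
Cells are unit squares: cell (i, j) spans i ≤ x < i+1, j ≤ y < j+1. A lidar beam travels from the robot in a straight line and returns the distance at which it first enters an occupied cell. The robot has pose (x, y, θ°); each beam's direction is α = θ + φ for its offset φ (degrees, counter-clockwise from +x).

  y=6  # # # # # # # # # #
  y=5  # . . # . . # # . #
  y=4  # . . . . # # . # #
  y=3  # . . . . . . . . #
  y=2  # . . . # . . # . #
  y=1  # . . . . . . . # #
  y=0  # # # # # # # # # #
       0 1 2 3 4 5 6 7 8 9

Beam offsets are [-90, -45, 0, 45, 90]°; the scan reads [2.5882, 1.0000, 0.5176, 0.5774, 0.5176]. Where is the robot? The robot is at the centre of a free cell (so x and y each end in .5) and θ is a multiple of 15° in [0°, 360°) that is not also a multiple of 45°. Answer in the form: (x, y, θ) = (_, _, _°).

(x, y, θ) = (7.5, 1.5, 255°)

The pose lattice has 31·16 = 496 candidates. Test each by forward raycasting.
  (7.5, 3.5, 60°): beam 1 = 1.7321 ≠ 2.5882 ✗
  (3.5, 3.5, 15°): beam 3 = 1.9319 ≠ 0.5176 ✗
  (5.5, 3.5, 345°): beam 2 = 2.8868 ≠ 1.0000 ✗
  (8.5, 5.5, 240°): beam 1 = 0.5774 ≠ 2.5882 ✗
  (6.5, 3.5, 255°): beam 1 = 5.6940 ≠ 2.5882 ✗
  …
  (7.5, 1.5, 255°): r_1=2.5882, r_2=1.0000, r_3=0.5176, r_4=0.5774, r_5=0.5176 — all match ✓
Only this pose fits every beam.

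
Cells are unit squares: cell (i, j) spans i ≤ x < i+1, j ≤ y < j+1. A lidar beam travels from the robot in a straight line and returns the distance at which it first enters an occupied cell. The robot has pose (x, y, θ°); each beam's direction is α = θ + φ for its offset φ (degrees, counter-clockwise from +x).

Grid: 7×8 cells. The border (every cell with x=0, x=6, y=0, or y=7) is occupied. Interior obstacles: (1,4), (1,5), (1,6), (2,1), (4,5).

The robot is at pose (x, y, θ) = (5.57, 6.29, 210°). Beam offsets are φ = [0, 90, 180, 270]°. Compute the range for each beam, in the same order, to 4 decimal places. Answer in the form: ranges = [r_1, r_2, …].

ranges = [0.6582, 0.8600, 0.4965, 0.8198]

beam 1: φ=0°, α=210°
  direction (-0.8660, -0.5000); cell (5,6); t to first gridline: x 0.6582, y 0.5800 (then +1.1547 / +2.0000)
    (5,5) via y @ 0.5800
    (4,5) via x @ 0.6582  # hit
  → r_1 = 0.6582
beam 2: φ=90°, α=300°
  direction (0.5000, -0.8660); cell (5,6); t to first gridline: x 0.8600, y 0.3349 (then +2.0000 / +1.1547)
    (5,5) via y @ 0.3349
    (6,5) via x @ 0.8600  # hit
  → r_2 = 0.8600
beam 3: φ=180°, α=30°
  direction (0.8660, 0.5000); cell (5,6); t to first gridline: x 0.4965, y 1.4200 (then +1.1547 / +2.0000)
    (6,6) via x @ 0.4965  # hit
  → r_3 = 0.4965
beam 4: φ=270°, α=120°
  direction (-0.5000, 0.8660); cell (5,6); t to first gridline: x 1.1400, y 0.8198 (then +2.0000 / +1.1547)
    (5,7) via y @ 0.8198  # hit
  → r_4 = 0.8198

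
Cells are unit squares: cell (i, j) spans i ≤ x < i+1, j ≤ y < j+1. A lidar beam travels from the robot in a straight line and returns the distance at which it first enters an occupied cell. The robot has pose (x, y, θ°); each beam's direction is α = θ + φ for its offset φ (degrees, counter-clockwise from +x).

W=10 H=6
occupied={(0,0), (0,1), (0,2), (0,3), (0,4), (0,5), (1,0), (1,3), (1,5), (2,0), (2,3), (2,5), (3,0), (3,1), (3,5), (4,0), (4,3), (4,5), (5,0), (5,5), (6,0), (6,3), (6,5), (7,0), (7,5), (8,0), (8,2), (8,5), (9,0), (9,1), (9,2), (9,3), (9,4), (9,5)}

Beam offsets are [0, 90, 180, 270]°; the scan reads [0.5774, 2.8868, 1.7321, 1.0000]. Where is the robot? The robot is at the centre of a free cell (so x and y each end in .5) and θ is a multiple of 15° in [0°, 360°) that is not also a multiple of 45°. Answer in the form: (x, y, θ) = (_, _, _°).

Candidates: 26 free-cell centres × 16 headings = 416 poses. Raycast each; keep the one whose scan matches to 4 dp.
  (1.5, 4.5, 195°): beam 1 = 0.5176 ≠ 0.5774 ✗
  (1.5, 2.5, 165°): beam 1 = 0.5176 ≠ 0.5774 ✗
  (1.5, 2.5, 195°): beam 1 = 0.5176 ≠ 0.5774 ✗
  …
  (5.5, 1.5, 300°): r_1=0.5774, r_2=2.8868, r_3=1.7321, r_4=1.0000 — all match ✓
Only this pose fits every beam.

(x, y, θ) = (5.5, 1.5, 300°)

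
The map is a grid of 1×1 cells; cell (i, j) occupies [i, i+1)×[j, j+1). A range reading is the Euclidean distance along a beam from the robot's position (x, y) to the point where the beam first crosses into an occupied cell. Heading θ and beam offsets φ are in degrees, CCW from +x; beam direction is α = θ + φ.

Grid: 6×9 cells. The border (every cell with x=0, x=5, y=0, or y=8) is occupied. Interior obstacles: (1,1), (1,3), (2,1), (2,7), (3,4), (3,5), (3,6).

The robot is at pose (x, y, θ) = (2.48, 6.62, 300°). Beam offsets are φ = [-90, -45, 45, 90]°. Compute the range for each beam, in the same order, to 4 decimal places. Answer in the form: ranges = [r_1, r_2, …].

ranges = [1.7090, 2.7124, 0.5383, 0.6004]

beam 1: φ=-90°, α=210°
  direction (-0.8660, -0.5000); cell (2,6); t to first gridline: x 0.5543, y 1.2400 (then +1.1547 / +2.0000)
    (1,6) via x @ 0.5543
    (1,5) via y @ 1.2400
    (0,5) via x @ 1.7090  # hit
  → r_1 = 1.7090
beam 2: φ=-45°, α=255°
  direction (-0.2588, -0.9659); cell (2,6); t to first gridline: x 1.8546, y 0.6419 (then +3.8637 / +1.0353)
    (2,5) via y @ 0.6419
    (2,4) via y @ 1.6771
    (1,4) via x @ 1.8546
    (1,3) via y @ 2.7124  # hit
  → r_2 = 2.7124
beam 3: φ=45°, α=345°
  direction (0.9659, -0.2588); cell (2,6); t to first gridline: x 0.5383, y 2.3955 (then +1.0353 / +3.8637)
    (3,6) via x @ 0.5383  # hit
  → r_3 = 0.5383
beam 4: φ=90°, α=30°
  direction (0.8660, 0.5000); cell (2,6); t to first gridline: x 0.6004, y 0.7600 (then +1.1547 / +2.0000)
    (3,6) via x @ 0.6004  # hit
  → r_4 = 0.6004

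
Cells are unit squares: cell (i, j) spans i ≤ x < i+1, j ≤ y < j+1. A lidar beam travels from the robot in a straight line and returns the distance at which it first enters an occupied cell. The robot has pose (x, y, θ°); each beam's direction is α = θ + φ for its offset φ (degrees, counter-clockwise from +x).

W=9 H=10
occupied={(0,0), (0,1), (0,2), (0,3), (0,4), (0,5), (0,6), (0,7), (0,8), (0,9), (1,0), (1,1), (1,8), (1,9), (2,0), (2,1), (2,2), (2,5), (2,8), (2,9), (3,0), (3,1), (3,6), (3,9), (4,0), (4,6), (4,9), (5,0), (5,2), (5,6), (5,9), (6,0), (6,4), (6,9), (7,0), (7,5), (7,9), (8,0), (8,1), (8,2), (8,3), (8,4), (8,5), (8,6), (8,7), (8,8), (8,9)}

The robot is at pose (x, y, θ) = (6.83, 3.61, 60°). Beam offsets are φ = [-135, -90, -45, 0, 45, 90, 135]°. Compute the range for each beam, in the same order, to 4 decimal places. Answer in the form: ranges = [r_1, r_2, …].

ranges = [2.7021, 1.3510, 1.2113, 1.6050, 0.4038, 0.7800, 3.9651]

beam 1: φ=-135°, α=285°
  dir = (cos 285°, sin 285°) = (0.2588, -0.9659); from cell (6,3)
  next x-line at t=0.6568, next y-line at t=0.6315; Δt_x=3.8637, Δt_y=1.0353
    y: enter (6,2) at t=0.6315
    x: enter (7,2) at t=0.6568
    y: enter (7,1) at t=1.6668
    y: enter (7,0) at t=2.7021 ← occupied
  → r_1 = 2.7021
beam 2: φ=-90°, α=330°
  dir = (cos 330°, sin 330°) = (0.8660, -0.5000); from cell (6,3)
  next x-line at t=0.1963, next y-line at t=1.2200; Δt_x=1.1547, Δt_y=2.0000
    x: enter (7,3) at t=0.1963
    y: enter (7,2) at t=1.2200
    x: enter (8,2) at t=1.3510 ← occupied
  → r_2 = 1.3510
beam 3: φ=-45°, α=15°
  dir = (cos 15°, sin 15°) = (0.9659, 0.2588); from cell (6,3)
  next x-line at t=0.1760, next y-line at t=1.5068; Δt_x=1.0353, Δt_y=3.8637
    x: enter (7,3) at t=0.1760
    x: enter (8,3) at t=1.2113 ← occupied
  → r_3 = 1.2113
beam 4: φ=0°, α=60°
  dir = (cos 60°, sin 60°) = (0.5000, 0.8660); from cell (6,3)
  next x-line at t=0.3400, next y-line at t=0.4503; Δt_x=2.0000, Δt_y=1.1547
    x: enter (7,3) at t=0.3400
    y: enter (7,4) at t=0.4503
    y: enter (7,5) at t=1.6050 ← occupied
  → r_4 = 1.6050
beam 5: φ=45°, α=105°
  dir = (cos 105°, sin 105°) = (-0.2588, 0.9659); from cell (6,3)
  next x-line at t=3.2069, next y-line at t=0.4038; Δt_x=3.8637, Δt_y=1.0353
    y: enter (6,4) at t=0.4038 ← occupied
  → r_5 = 0.4038
beam 6: φ=90°, α=150°
  dir = (cos 150°, sin 150°) = (-0.8660, 0.5000); from cell (6,3)
  next x-line at t=0.9584, next y-line at t=0.7800; Δt_x=1.1547, Δt_y=2.0000
    y: enter (6,4) at t=0.7800 ← occupied
  → r_6 = 0.7800
beam 7: φ=135°, α=195°
  dir = (cos 195°, sin 195°) = (-0.9659, -0.2588); from cell (6,3)
  next x-line at t=0.8593, next y-line at t=2.3569; Δt_x=1.0353, Δt_y=3.8637
    x: enter (5,3) at t=0.8593
    x: enter (4,3) at t=1.8946
    y: enter (4,2) at t=2.3569
    x: enter (3,2) at t=2.9298
    x: enter (2,2) at t=3.9651 ← occupied
  → r_7 = 3.9651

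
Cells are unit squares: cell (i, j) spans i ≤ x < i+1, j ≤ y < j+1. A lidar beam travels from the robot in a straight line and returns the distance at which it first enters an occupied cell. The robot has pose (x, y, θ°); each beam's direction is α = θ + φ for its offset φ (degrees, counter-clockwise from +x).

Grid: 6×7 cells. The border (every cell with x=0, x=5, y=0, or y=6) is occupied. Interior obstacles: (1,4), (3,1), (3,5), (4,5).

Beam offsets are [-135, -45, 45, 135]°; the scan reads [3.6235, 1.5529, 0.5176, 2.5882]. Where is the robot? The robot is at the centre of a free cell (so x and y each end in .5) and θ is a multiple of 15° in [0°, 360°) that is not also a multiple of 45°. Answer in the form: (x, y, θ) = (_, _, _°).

Enumerate (i+0.5, j+0.5, θ) over the 16 free cells and 16 admissible headings. For each, cast all 4 beams and compare to the given ranges.
  (2.5, 4.5, 15°): beam 1 = 3.0000 ≠ 3.6235 ✗
  (1.5, 1.5, 300°): beam 1 = 0.5176 ≠ 3.6235 ✗
  (4.5, 4.5, 150°): beam 1 = 0.5176 ≠ 3.6235 ✗
  …
  (4.5, 2.5, 330°): r_1=3.6235, r_2=1.5529, r_3=0.5176, r_4=2.5882 — all match ✓
No second candidate reproduces the full scan.

(x, y, θ) = (4.5, 2.5, 330°)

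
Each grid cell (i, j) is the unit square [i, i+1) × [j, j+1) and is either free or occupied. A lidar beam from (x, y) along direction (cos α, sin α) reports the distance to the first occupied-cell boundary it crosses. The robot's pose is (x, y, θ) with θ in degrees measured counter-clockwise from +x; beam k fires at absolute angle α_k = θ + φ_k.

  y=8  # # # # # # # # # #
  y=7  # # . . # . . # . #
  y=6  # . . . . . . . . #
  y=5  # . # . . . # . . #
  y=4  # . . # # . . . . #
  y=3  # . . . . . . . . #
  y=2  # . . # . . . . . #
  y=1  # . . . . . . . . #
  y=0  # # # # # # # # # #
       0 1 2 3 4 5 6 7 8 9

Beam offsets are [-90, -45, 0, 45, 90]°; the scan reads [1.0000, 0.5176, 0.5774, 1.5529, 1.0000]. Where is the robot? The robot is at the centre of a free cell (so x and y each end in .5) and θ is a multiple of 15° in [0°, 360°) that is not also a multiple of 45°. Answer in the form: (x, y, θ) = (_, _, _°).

The pose lattice has 48·16 = 768 candidates. Test each by forward raycasting.
  (3.5, 1.5, 240°): beam 1 = 2.8868 ≠ 1.0000 ✗
  (5.5, 4.5, 285°): beam 1 = 0.5176 ≠ 1.0000 ✗
  (7.5, 4.5, 195°): beam 1 = 3.6235 ≠ 1.0000 ✗
  (2.5, 7.5, 60°): beam 1 = 4.0415 ≠ 1.0000 ✗
  …
  (8.5, 6.5, 30°): r_1=1.0000, r_2=0.5176, r_3=0.5774, r_4=1.5529, r_5=1.0000 — all match ✓
Only this pose fits every beam.

(x, y, θ) = (8.5, 6.5, 30°)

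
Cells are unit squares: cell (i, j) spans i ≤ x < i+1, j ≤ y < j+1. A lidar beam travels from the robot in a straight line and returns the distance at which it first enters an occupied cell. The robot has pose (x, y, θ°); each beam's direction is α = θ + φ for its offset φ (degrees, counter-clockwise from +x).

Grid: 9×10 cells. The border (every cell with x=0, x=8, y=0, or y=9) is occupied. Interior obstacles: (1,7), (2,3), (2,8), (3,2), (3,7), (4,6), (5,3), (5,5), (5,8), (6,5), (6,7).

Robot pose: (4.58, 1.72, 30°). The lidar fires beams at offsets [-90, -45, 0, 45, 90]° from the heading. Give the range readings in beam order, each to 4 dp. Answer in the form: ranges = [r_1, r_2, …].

beam 1: φ=-90°, α=300°
  cosα=0.5000 sinα=-0.8660 | (4,1) | tMaxX 0.8400 tMaxY 0.8314 | tΔX 2.0000 tΔY 1.1547
    t=0.8314 [y] (4,0) — stop
  → r_1 = 0.8314
beam 2: φ=-45°, α=345°
  cosα=0.9659 sinα=-0.2588 | (4,1) | tMaxX 0.4348 tMaxY 2.7819 | tΔX 1.0353 tΔY 3.8637
    t=0.4348 [x] (5,1)
    t=1.4701 [x] (6,1)
    t=2.5054 [x] (7,1)
    t=2.7819 [y] (7,0) — stop
  → r_2 = 2.7819
beam 3: φ=0°, α=30°
  cosα=0.8660 sinα=0.5000 | (4,1) | tMaxX 0.4850 tMaxY 0.5600 | tΔX 1.1547 tΔY 2.0000
    t=0.4850 [x] (5,1)
    t=0.5600 [y] (5,2)
    t=1.6397 [x] (6,2)
    t=2.5600 [y] (6,3)
    t=2.7944 [x] (7,3)
    t=3.9491 [x] (8,3) — stop
  → r_3 = 3.9491
beam 4: φ=45°, α=75°
  cosα=0.2588 sinα=0.9659 | (4,1) | tMaxX 1.6228 tMaxY 0.2899 | tΔX 3.8637 tΔY 1.0353
    t=0.2899 [y] (4,2)
    t=1.3252 [y] (4,3)
    t=1.6228 [x] (5,3) — stop
  → r_4 = 1.6228
beam 5: φ=90°, α=120°
  cosα=-0.5000 sinα=0.8660 | (4,1) | tMaxX 1.1600 tMaxY 0.3233 | tΔX 2.0000 tΔY 1.1547
    t=0.3233 [y] (4,2)
    t=1.1600 [x] (3,2) — stop
  → r_5 = 1.1600

ranges = [0.8314, 2.7819, 3.9491, 1.6228, 1.1600]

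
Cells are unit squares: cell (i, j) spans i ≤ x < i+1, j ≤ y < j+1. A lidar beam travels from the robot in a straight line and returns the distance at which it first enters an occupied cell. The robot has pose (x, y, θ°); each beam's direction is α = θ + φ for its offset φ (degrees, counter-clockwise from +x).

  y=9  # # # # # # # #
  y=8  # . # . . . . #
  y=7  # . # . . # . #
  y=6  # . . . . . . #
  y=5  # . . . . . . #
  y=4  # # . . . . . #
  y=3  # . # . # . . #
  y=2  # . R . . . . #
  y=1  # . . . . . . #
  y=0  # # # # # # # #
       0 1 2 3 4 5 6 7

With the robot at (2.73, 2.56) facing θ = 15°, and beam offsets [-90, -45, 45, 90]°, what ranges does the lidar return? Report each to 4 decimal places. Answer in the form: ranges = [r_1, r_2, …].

ranges = [1.6150, 3.1200, 0.5081, 0.4555]

beam 1: φ=-90°, α=285°
  direction (0.2588, -0.9659); cell (2,2); t to first gridline: x 1.0432, y 0.5798 (then +3.8637 / +1.0353)
    (2,1) via y @ 0.5798
    (3,1) via x @ 1.0432
    (3,0) via y @ 1.6150  # hit
  → r_1 = 1.6150
beam 2: φ=-45°, α=330°
  direction (0.8660, -0.5000); cell (2,2); t to first gridline: x 0.3118, y 1.1200 (then +1.1547 / +2.0000)
    (3,2) via x @ 0.3118
    (3,1) via y @ 1.1200
    (4,1) via x @ 1.4665
    (5,1) via x @ 2.6212
    (5,0) via y @ 3.1200  # hit
  → r_2 = 3.1200
beam 3: φ=45°, α=60°
  direction (0.5000, 0.8660); cell (2,2); t to first gridline: x 0.5400, y 0.5081 (then +2.0000 / +1.1547)
    (2,3) via y @ 0.5081  # hit
  → r_3 = 0.5081
beam 4: φ=90°, α=105°
  direction (-0.2588, 0.9659); cell (2,2); t to first gridline: x 2.8205, y 0.4555 (then +3.8637 / +1.0353)
    (2,3) via y @ 0.4555  # hit
  → r_4 = 0.4555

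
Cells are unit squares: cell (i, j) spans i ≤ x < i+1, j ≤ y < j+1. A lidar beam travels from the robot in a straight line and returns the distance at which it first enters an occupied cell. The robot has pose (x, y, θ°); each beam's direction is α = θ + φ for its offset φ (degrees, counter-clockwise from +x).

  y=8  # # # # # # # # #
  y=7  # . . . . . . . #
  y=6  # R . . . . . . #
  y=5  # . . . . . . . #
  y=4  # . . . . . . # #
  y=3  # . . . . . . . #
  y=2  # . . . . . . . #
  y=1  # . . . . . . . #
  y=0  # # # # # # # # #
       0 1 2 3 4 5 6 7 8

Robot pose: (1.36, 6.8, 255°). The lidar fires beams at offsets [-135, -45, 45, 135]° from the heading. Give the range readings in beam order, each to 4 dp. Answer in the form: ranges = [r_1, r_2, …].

beam 1: φ=-135°, α=120°
  cosα=-0.5000 sinα=0.8660 | (1,6) | tMaxX 0.7200 tMaxY 0.2309 | tΔX 2.0000 tΔY 1.1547
    t=0.2309 [y] (1,7)
    t=0.7200 [x] (0,7) — stop
  → r_1 = 0.7200
beam 2: φ=-45°, α=210°
  cosα=-0.8660 sinα=-0.5000 | (1,6) | tMaxX 0.4157 tMaxY 1.6000 | tΔX 1.1547 tΔY 2.0000
    t=0.4157 [x] (0,6) — stop
  → r_2 = 0.4157
beam 3: φ=45°, α=300°
  cosα=0.5000 sinα=-0.8660 | (1,6) | tMaxX 1.2800 tMaxY 0.9238 | tΔX 2.0000 tΔY 1.1547
    t=0.9238 [y] (1,5)
    t=1.2800 [x] (2,5)
    t=2.0785 [y] (2,4)
    t=3.2332 [y] (2,3)
    t=3.2800 [x] (3,3)
    t=4.3879 [y] (3,2)
    t=5.2800 [x] (4,2)
    t=5.5426 [y] (4,1)
    t=6.6973 [y] (4,0) — stop
  → r_3 = 6.6973
beam 4: φ=135°, α=30°
  cosα=0.8660 sinα=0.5000 | (1,6) | tMaxX 0.7390 tMaxY 0.4000 | tΔX 1.1547 tΔY 2.0000
    t=0.4000 [y] (1,7)
    t=0.7390 [x] (2,7)
    t=1.8937 [x] (3,7)
    t=2.4000 [y] (3,8) — stop
  → r_4 = 2.4000

ranges = [0.7200, 0.4157, 6.6973, 2.4000]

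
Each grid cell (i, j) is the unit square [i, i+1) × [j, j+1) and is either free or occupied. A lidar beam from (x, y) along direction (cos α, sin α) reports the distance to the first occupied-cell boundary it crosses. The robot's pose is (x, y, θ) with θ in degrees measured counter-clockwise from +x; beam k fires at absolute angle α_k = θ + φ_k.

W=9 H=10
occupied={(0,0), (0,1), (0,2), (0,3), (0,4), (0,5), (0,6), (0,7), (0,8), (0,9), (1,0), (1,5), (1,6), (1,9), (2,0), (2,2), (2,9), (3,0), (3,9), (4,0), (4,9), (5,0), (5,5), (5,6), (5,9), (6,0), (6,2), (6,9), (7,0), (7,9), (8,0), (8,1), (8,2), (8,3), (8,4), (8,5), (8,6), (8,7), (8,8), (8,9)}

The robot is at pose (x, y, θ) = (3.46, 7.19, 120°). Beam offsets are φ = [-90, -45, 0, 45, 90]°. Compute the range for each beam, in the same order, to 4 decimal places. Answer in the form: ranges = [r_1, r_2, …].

beam 1: φ=-90°, α=30°
  direction (0.8660, 0.5000); cell (3,7); t to first gridline: x 0.6235, y 1.6200 (then +1.1547 / +2.0000)
    (4,7) via x @ 0.6235
    (4,8) via y @ 1.6200
    (5,8) via x @ 1.7782
    (6,8) via x @ 2.9329
    (6,9) via y @ 3.6200  # hit
  → r_1 = 3.6200
beam 2: φ=-45°, α=75°
  direction (0.2588, 0.9659); cell (3,7); t to first gridline: x 2.0864, y 0.8386 (then +3.8637 / +1.0353)
    (3,8) via y @ 0.8386
    (3,9) via y @ 1.8738  # hit
  → r_2 = 1.8738
beam 3: φ=0°, α=120°
  direction (-0.5000, 0.8660); cell (3,7); t to first gridline: x 0.9200, y 0.9353 (then +2.0000 / +1.1547)
    (2,7) via x @ 0.9200
    (2,8) via y @ 0.9353
    (2,9) via y @ 2.0900  # hit
  → r_3 = 2.0900
beam 4: φ=45°, α=165°
  direction (-0.9659, 0.2588); cell (3,7); t to first gridline: x 0.4762, y 3.1296 (then +1.0353 / +3.8637)
    (2,7) via x @ 0.4762
    (1,7) via x @ 1.5115
    (0,7) via x @ 2.5468  # hit
  → r_4 = 2.5468
beam 5: φ=90°, α=210°
  direction (-0.8660, -0.5000); cell (3,7); t to first gridline: x 0.5312, y 0.3800 (then +1.1547 / +2.0000)
    (3,6) via y @ 0.3800
    (2,6) via x @ 0.5312
    (1,6) via x @ 1.6859  # hit
  → r_5 = 1.6859

ranges = [3.6200, 1.8738, 2.0900, 2.5468, 1.6859]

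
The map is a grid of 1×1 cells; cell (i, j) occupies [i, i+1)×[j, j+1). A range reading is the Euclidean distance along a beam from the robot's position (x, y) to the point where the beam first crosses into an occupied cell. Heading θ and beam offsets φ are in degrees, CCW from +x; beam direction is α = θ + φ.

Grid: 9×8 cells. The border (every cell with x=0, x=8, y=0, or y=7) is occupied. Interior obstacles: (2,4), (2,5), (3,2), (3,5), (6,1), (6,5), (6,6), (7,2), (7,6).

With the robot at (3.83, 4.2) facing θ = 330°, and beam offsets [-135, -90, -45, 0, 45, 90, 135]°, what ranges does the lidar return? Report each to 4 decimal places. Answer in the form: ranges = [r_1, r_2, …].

ranges = [2.9298, 1.3856, 3.3129, 3.6604, 3.0910, 3.2332, 0.8282]

beam 1: φ=-135°, α=195°
  direction (-0.9659, -0.2588); cell (3,4); t to first gridline: x 0.8593, y 0.7727 (then +1.0353 / +3.8637)
    (3,3) via y @ 0.7727
    (2,3) via x @ 0.8593
    (1,3) via x @ 1.8946
    (0,3) via x @ 2.9298  # hit
  → r_1 = 2.9298
beam 2: φ=-90°, α=240°
  direction (-0.5000, -0.8660); cell (3,4); t to first gridline: x 1.6600, y 0.2309 (then +2.0000 / +1.1547)
    (3,3) via y @ 0.2309
    (3,2) via y @ 1.3856  # hit
  → r_2 = 1.3856
beam 3: φ=-45°, α=285°
  direction (0.2588, -0.9659); cell (3,4); t to first gridline: x 0.6568, y 0.2071 (then +3.8637 / +1.0353)
    (3,3) via y @ 0.2071
    (4,3) via x @ 0.6568
    (4,2) via y @ 1.2423
    (4,1) via y @ 2.2776
    (4,0) via y @ 3.3129  # hit
  → r_3 = 3.3129
beam 4: φ=0°, α=330°
  direction (0.8660, -0.5000); cell (3,4); t to first gridline: x 0.1963, y 0.4000 (then +1.1547 / +2.0000)
    (4,4) via x @ 0.1963
    (4,3) via y @ 0.4000
    (5,3) via x @ 1.3510
    (5,2) via y @ 2.4000
    (6,2) via x @ 2.5057
    (7,2) via x @ 3.6604  # hit
  → r_4 = 3.6604
beam 5: φ=45°, α=15°
  direction (0.9659, 0.2588); cell (3,4); t to first gridline: x 0.1760, y 3.0910 (then +1.0353 / +3.8637)
    (4,4) via x @ 0.1760
    (5,4) via x @ 1.2113
    (6,4) via x @ 2.2465
    (6,5) via y @ 3.0910  # hit
  → r_5 = 3.0910
beam 6: φ=90°, α=60°
  direction (0.5000, 0.8660); cell (3,4); t to first gridline: x 0.3400, y 0.9238 (then +2.0000 / +1.1547)
    (4,4) via x @ 0.3400
    (4,5) via y @ 0.9238
    (4,6) via y @ 2.0785
    (5,6) via x @ 2.3400
    (5,7) via y @ 3.2332  # hit
  → r_6 = 3.2332
beam 7: φ=135°, α=105°
  direction (-0.2588, 0.9659); cell (3,4); t to first gridline: x 3.2069, y 0.8282 (then +3.8637 / +1.0353)
    (3,5) via y @ 0.8282  # hit
  → r_7 = 0.8282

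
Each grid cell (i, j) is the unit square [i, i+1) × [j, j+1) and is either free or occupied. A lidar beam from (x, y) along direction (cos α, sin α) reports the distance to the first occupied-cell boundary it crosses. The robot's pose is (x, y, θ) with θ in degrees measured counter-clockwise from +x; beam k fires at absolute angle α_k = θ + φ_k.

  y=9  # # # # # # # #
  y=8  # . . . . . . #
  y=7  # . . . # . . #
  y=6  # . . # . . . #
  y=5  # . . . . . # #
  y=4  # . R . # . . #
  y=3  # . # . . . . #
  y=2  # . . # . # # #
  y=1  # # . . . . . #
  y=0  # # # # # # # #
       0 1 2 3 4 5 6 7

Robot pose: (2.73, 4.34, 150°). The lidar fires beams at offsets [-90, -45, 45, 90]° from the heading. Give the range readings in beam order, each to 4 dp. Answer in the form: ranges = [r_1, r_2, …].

beam 1: φ=-90°, α=60°
  direction (0.5000, 0.8660); cell (2,4); t to first gridline: x 0.5400, y 0.7621 (then +2.0000 / +1.1547)
    (3,4) via x @ 0.5400
    (3,5) via y @ 0.7621
    (3,6) via y @ 1.9168  # hit
  → r_1 = 1.9168
beam 2: φ=-45°, α=105°
  direction (-0.2588, 0.9659); cell (2,4); t to first gridline: x 2.8205, y 0.6833 (then +3.8637 / +1.0353)
    (2,5) via y @ 0.6833
    (2,6) via y @ 1.7186
    (2,7) via y @ 2.7538
    (1,7) via x @ 2.8205
    (1,8) via y @ 3.7891
    (1,9) via y @ 4.8244  # hit
  → r_2 = 4.8244
beam 3: φ=45°, α=195°
  direction (-0.9659, -0.2588); cell (2,4); t to first gridline: x 0.7558, y 1.3137 (then +1.0353 / +3.8637)
    (1,4) via x @ 0.7558
    (1,3) via y @ 1.3137
    (0,3) via x @ 1.7910  # hit
  → r_3 = 1.7910
beam 4: φ=90°, α=240°
  direction (-0.5000, -0.8660); cell (2,4); t to first gridline: x 1.4600, y 0.3926 (then +2.0000 / +1.1547)
    (2,3) via y @ 0.3926  # hit
  → r_4 = 0.3926

ranges = [1.9168, 4.8244, 1.7910, 0.3926]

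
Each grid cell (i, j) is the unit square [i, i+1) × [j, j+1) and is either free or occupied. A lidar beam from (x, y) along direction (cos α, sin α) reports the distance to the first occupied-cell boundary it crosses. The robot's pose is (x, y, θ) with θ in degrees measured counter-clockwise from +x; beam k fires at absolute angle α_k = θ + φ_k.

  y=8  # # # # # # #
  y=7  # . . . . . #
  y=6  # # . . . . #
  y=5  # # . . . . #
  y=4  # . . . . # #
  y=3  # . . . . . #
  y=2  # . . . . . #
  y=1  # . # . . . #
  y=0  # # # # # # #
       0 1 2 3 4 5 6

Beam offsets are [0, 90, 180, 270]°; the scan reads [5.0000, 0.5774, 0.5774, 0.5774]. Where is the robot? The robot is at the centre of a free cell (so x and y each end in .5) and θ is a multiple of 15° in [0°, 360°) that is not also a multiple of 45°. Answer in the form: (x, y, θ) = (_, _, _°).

Candidates: 31 free-cell centres × 16 headings = 496 poses. Raycast each; keep the one whose scan matches to 4 dp.
  (3.5, 5.5, 345°): beam 1 = 1.9319 ≠ 5.0000 ✗
  (2.5, 4.5, 255°): beam 1 = 3.6235 ≠ 5.0000 ✗
  (4.5, 1.5, 300°): beam 1 = 0.5774 ≠ 5.0000 ✗
  (3.5, 6.5, 165°): beam 1 = 1.5529 ≠ 5.0000 ✗
  …
  (1.5, 7.5, 330°): r_1=5.0000, r_2=0.5774, r_3=0.5774, r_4=0.5774 — all match ✓
Unique over the lattice → pose = (1.5, 7.5, 330°).

(x, y, θ) = (1.5, 7.5, 330°)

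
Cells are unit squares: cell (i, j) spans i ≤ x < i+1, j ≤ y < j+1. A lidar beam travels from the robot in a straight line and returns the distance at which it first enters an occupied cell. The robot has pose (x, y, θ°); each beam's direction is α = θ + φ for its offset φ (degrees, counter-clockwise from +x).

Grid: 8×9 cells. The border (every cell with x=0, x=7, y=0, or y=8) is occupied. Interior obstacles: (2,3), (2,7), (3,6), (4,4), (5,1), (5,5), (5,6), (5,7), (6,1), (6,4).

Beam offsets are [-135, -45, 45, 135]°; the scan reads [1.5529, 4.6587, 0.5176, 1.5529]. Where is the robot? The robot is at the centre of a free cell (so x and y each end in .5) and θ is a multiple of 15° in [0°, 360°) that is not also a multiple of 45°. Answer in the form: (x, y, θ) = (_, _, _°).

(x, y, θ) = (2.5, 2.5, 60°)

Candidates: 32 free-cell centres × 16 headings = 512 poses. Raycast each; keep the one whose scan matches to 4 dp.
  (5.5, 3.5, 15°): beam 1 = 2.8868 ≠ 1.5529 ✗
  (6.5, 3.5, 60°): beam 2 = 0.5176 ≠ 4.6587 ✗
  (1.5, 7.5, 150°): beam 1 = 0.5176 ≠ 1.5529 ✗
  …
  (2.5, 2.5, 60°): r_1=1.5529, r_2=4.6587, r_3=0.5176, r_4=1.5529 — all match ✓
No second candidate reproduces the full scan.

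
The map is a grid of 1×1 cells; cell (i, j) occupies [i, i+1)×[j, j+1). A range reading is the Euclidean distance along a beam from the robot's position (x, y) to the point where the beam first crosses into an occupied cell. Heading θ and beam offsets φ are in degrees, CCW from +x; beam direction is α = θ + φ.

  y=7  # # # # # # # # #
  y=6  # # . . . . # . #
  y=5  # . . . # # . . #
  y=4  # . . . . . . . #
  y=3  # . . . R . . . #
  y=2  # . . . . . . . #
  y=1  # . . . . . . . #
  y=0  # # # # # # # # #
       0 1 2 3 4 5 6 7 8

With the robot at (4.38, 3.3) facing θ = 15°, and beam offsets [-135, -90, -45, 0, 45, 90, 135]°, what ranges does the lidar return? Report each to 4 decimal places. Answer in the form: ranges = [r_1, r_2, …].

beam 1: φ=-135°, α=240°
  d=(-0.5000,-0.8660)  start (4,3)  tX=0.7600 tY=0.3464  stride 1/|dx|=2.0000 1/|dy|=1.1547
    cross y-line → (4,2), t=0.3464
    cross x-line → (3,2), t=0.7600
    cross y-line → (3,1), t=1.5011
    cross y-line → (3,0), t=2.6558 (wall)
  → r_1 = 2.6558
beam 2: φ=-90°, α=285°
  d=(0.2588,-0.9659)  start (4,3)  tX=2.3955 tY=0.3106  stride 1/|dx|=3.8637 1/|dy|=1.0353
    cross y-line → (4,2), t=0.3106
    cross y-line → (4,1), t=1.3459
    cross y-line → (4,0), t=2.3811 (wall)
  → r_2 = 2.3811
beam 3: φ=-45°, α=330°
  d=(0.8660,-0.5000)  start (4,3)  tX=0.7159 tY=0.6000  stride 1/|dx|=1.1547 1/|dy|=2.0000
    cross y-line → (4,2), t=0.6000
    cross x-line → (5,2), t=0.7159
    cross x-line → (6,2), t=1.8706
    cross y-line → (6,1), t=2.6000
    cross x-line → (7,1), t=3.0253
    cross x-line → (8,1), t=4.1800 (wall)
  → r_3 = 4.1800
beam 4: φ=0°, α=15°
  d=(0.9659,0.2588)  start (4,3)  tX=0.6419 tY=2.7046  stride 1/|dx|=1.0353 1/|dy|=3.8637
    cross x-line → (5,3), t=0.6419
    cross x-line → (6,3), t=1.6771
    cross y-line → (6,4), t=2.7046
    cross x-line → (7,4), t=2.7124
    cross x-line → (8,4), t=3.7477 (wall)
  → r_4 = 3.7477
beam 5: φ=45°, α=60°
  d=(0.5000,0.8660)  start (4,3)  tX=1.2400 tY=0.8083  stride 1/|dx|=2.0000 1/|dy|=1.1547
    cross y-line → (4,4), t=0.8083
    cross x-line → (5,4), t=1.2400
    cross y-line → (5,5), t=1.9630 (wall)
  → r_5 = 1.9630
beam 6: φ=90°, α=105°
  d=(-0.2588,0.9659)  start (4,3)  tX=1.4682 tY=0.7247  stride 1/|dx|=3.8637 1/|dy|=1.0353
    cross y-line → (4,4), t=0.7247
    cross x-line → (3,4), t=1.4682
    cross y-line → (3,5), t=1.7600
    cross y-line → (3,6), t=2.7952
    cross y-line → (3,7), t=3.8305 (wall)
  → r_6 = 3.8305
beam 7: φ=135°, α=150°
  d=(-0.8660,0.5000)  start (4,3)  tX=0.4388 tY=1.4000  stride 1/|dx|=1.1547 1/|dy|=2.0000
    cross x-line → (3,3), t=0.4388
    cross y-line → (3,4), t=1.4000
    cross x-line → (2,4), t=1.5935
    cross x-line → (1,4), t=2.7482
    cross y-line → (1,5), t=3.4000
    cross x-line → (0,5), t=3.9029 (wall)
  → r_7 = 3.9029

ranges = [2.6558, 2.3811, 4.1800, 3.7477, 1.9630, 3.8305, 3.9029]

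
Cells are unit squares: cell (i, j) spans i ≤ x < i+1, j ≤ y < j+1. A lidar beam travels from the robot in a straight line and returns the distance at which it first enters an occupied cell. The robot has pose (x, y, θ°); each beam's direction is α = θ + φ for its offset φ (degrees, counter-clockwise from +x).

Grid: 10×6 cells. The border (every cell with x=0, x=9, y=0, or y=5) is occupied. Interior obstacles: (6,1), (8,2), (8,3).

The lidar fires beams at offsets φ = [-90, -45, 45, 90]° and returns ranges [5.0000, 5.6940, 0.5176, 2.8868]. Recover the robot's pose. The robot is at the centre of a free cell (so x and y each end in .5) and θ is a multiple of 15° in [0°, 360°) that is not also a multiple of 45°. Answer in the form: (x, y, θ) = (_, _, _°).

Candidates: 29 free-cell centres × 16 headings = 464 poses. Raycast each; keep the one whose scan matches to 4 dp.
  (1.5, 4.5, 210°): beam 1 = 0.5774 ≠ 5.0000 ✗
  (5.5, 4.5, 165°): beam 1 = 0.5176 ≠ 5.0000 ✗
  (6.5, 4.5, 75°): beam 1 = 1.9319 ≠ 5.0000 ✗
  (6.5, 2.5, 105°): beam 1 = 1.5529 ≠ 5.0000 ✗
  …
  (6.5, 2.5, 240°): r_1=5.0000, r_2=5.6940, r_3=0.5176, r_4=2.8868 — all match ✓
Unique over the lattice → pose = (6.5, 2.5, 240°).

(x, y, θ) = (6.5, 2.5, 240°)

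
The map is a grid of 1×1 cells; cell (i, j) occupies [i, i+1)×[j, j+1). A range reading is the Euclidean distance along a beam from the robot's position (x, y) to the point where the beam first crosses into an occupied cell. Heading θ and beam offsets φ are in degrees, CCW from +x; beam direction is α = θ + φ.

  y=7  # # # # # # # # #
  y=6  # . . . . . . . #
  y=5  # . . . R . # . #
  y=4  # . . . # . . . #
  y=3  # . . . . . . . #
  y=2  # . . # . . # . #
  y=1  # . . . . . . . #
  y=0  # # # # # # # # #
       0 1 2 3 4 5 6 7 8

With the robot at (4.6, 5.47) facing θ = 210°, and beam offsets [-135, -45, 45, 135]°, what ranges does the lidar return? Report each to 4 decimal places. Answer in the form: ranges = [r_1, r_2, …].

ranges = [1.5840, 3.7270, 0.4866, 1.4494]

beam 1: φ=-135°, α=75°
  cosα=0.2588 sinα=0.9659 | (4,5) | tMaxX 1.5455 tMaxY 0.5487 | tΔX 3.8637 tΔY 1.0353
    t=0.5487 [y] (4,6)
    t=1.5455 [x] (5,6)
    t=1.5840 [y] (5,7) — stop
  → r_1 = 1.5840
beam 2: φ=-45°, α=165°
  cosα=-0.9659 sinα=0.2588 | (4,5) | tMaxX 0.6212 tMaxY 2.0478 | tΔX 1.0353 tΔY 3.8637
    t=0.6212 [x] (3,5)
    t=1.6564 [x] (2,5)
    t=2.0478 [y] (2,6)
    t=2.6917 [x] (1,6)
    t=3.7270 [x] (0,6) — stop
  → r_2 = 3.7270
beam 3: φ=45°, α=255°
  cosα=-0.2588 sinα=-0.9659 | (4,5) | tMaxX 2.3182 tMaxY 0.4866 | tΔX 3.8637 tΔY 1.0353
    t=0.4866 [y] (4,4) — stop
  → r_3 = 0.4866
beam 4: φ=135°, α=345°
  cosα=0.9659 sinα=-0.2588 | (4,5) | tMaxX 0.4141 tMaxY 1.8159 | tΔX 1.0353 tΔY 3.8637
    t=0.4141 [x] (5,5)
    t=1.4494 [x] (6,5) — stop
  → r_4 = 1.4494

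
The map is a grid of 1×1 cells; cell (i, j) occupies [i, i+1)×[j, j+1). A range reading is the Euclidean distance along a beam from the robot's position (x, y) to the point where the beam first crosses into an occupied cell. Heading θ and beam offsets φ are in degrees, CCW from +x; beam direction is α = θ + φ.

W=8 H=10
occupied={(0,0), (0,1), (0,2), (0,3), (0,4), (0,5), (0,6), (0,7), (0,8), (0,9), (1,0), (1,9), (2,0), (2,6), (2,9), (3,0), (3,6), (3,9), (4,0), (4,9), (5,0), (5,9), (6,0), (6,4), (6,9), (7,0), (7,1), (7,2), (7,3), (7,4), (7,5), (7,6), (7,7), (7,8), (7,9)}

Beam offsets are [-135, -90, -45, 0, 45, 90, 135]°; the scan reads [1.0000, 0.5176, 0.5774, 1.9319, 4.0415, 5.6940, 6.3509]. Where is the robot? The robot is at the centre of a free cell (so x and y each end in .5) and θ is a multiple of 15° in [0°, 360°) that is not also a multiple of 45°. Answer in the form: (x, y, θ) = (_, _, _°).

Candidates: 45 free-cell centres × 16 headings = 720 poses. Raycast each; keep the one whose scan matches to 4 dp.
  (4.5, 2.5, 165°): beam 1 = 2.8868 ≠ 1.0000 ✗
  (2.5, 4.5, 30°): beam 1 = 3.6235 ≠ 1.0000 ✗
  (5.5, 3.5, 105°): beam 1 = 1.7321 ≠ 1.0000 ✗
  (1.5, 2.5, 15°): beam 2 = 1.5529 ≠ 0.5176 ✗
  …
  (1.5, 4.5, 255°): r_1=1.0000, r_2=0.5176, r_3=0.5774, r_4=1.9319, r_5=4.0415, r_6=5.6940, r_7=6.3509 — all match ✓
No second candidate reproduces the full scan.

(x, y, θ) = (1.5, 4.5, 255°)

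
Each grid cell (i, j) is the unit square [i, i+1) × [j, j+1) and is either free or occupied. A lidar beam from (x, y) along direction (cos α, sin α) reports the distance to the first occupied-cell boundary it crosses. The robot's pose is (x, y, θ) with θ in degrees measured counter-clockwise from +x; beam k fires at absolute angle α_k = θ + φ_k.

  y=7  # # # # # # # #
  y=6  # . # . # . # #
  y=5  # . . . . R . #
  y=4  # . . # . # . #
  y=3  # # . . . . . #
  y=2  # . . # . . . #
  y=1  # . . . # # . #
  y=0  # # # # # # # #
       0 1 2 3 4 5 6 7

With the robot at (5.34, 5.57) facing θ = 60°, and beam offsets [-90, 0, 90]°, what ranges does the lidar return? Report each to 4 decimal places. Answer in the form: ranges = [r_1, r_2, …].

beam 1: φ=-90°, α=330°
  dir = (cos 330°, sin 330°) = (0.8660, -0.5000); from cell (5,5)
  next x-line at t=0.7621, next y-line at t=1.1400; Δt_x=1.1547, Δt_y=2.0000
    x: enter (6,5) at t=0.7621
    y: enter (6,4) at t=1.1400
    x: enter (7,4) at t=1.9168 ← occupied
  → r_1 = 1.9168
beam 2: φ=0°, α=60°
  dir = (cos 60°, sin 60°) = (0.5000, 0.8660); from cell (5,5)
  next x-line at t=1.3200, next y-line at t=0.4965; Δt_x=2.0000, Δt_y=1.1547
    y: enter (5,6) at t=0.4965
    x: enter (6,6) at t=1.3200 ← occupied
  → r_2 = 1.3200
beam 3: φ=90°, α=150°
  dir = (cos 150°, sin 150°) = (-0.8660, 0.5000); from cell (5,5)
  next x-line at t=0.3926, next y-line at t=0.8600; Δt_x=1.1547, Δt_y=2.0000
    x: enter (4,5) at t=0.3926
    y: enter (4,6) at t=0.8600 ← occupied
  → r_3 = 0.8600

ranges = [1.9168, 1.3200, 0.8600]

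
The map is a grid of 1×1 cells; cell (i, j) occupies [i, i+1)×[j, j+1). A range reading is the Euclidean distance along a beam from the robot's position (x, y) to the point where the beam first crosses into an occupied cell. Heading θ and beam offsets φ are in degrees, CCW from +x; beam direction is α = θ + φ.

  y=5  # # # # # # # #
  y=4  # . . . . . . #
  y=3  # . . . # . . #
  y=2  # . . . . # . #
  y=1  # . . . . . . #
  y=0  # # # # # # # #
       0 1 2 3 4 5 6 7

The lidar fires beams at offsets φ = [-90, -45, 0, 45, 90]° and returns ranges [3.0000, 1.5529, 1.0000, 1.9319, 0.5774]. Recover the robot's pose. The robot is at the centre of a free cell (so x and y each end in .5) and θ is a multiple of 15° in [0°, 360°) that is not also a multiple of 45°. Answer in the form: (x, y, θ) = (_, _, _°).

Candidates: 22 free-cell centres × 16 headings = 352 poses. Raycast each; keep the one whose scan matches to 4 dp.
  (5.5, 1.5, 165°): beam 1 = 0.5176 ≠ 3.0000 ✗
  (3.5, 3.5, 300°): beam 1 = 2.8868 ≠ 3.0000 ✗
  (1.5, 1.5, 120°): beam 2 = 3.6235 ≠ 1.5529 ✗
  …
  (6.5, 3.5, 240°): r_1=3.0000, r_2=1.5529, r_3=1.0000, r_4=1.9319, r_5=0.5774 — all match ✓
Only this pose fits every beam.

(x, y, θ) = (6.5, 3.5, 240°)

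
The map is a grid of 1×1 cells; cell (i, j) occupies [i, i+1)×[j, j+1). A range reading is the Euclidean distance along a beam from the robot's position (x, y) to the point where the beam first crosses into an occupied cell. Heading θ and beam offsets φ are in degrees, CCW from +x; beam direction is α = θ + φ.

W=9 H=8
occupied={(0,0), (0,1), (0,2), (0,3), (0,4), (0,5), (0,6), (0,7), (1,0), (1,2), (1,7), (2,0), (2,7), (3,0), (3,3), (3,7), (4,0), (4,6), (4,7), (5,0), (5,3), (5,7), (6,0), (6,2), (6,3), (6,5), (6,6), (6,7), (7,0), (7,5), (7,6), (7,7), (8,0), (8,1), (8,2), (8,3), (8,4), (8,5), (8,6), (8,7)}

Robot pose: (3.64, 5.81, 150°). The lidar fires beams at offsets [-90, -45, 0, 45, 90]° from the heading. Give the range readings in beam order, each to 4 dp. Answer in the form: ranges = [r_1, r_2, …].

beam 1: φ=-90°, α=60°
  direction (0.5000, 0.8660); cell (3,5); t to first gridline: x 0.7200, y 0.2194 (then +2.0000 / +1.1547)
    (3,6) via y @ 0.2194
    (4,6) via x @ 0.7200  # hit
  → r_1 = 0.7200
beam 2: φ=-45°, α=105°
  direction (-0.2588, 0.9659); cell (3,5); t to first gridline: x 2.4728, y 0.1967 (then +3.8637 / +1.0353)
    (3,6) via y @ 0.1967
    (3,7) via y @ 1.2320  # hit
  → r_2 = 1.2320
beam 3: φ=0°, α=150°
  direction (-0.8660, 0.5000); cell (3,5); t to first gridline: x 0.7390, y 0.3800 (then +1.1547 / +2.0000)
    (3,6) via y @ 0.3800
    (2,6) via x @ 0.7390
    (1,6) via x @ 1.8937
    (1,7) via y @ 2.3800  # hit
  → r_3 = 2.3800
beam 4: φ=45°, α=195°
  direction (-0.9659, -0.2588); cell (3,5); t to first gridline: x 0.6626, y 3.1296 (then +1.0353 / +3.8637)
    (2,5) via x @ 0.6626
    (1,5) via x @ 1.6979
    (0,5) via x @ 2.7331  # hit
  → r_4 = 2.7331
beam 5: φ=90°, α=240°
  direction (-0.5000, -0.8660); cell (3,5); t to first gridline: x 1.2800, y 0.9353 (then +2.0000 / +1.1547)
    (3,4) via y @ 0.9353
    (2,4) via x @ 1.2800
    (2,3) via y @ 2.0900
    (2,2) via y @ 3.2447
    (1,2) via x @ 3.2800  # hit
  → r_5 = 3.2800

ranges = [0.7200, 1.2320, 2.3800, 2.7331, 3.2800]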